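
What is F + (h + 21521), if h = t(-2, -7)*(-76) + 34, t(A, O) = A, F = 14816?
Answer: 36523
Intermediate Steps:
h = 186 (h = -2*(-76) + 34 = 152 + 34 = 186)
F + (h + 21521) = 14816 + (186 + 21521) = 14816 + 21707 = 36523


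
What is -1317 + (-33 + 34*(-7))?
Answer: -1588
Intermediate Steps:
-1317 + (-33 + 34*(-7)) = -1317 + (-33 - 238) = -1317 - 271 = -1588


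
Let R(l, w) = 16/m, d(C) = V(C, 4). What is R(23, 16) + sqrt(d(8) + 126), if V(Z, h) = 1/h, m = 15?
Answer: 16/15 + sqrt(505)/2 ≈ 12.303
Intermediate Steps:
d(C) = 1/4
R(l, w) = 16/15
R(23, 16) + sqrt(d(8) + 126) = 16/15 + sqrt(1/4 + 126) = 16/15 + sqrt(505/4) = 16/15 + sqrt(505)/2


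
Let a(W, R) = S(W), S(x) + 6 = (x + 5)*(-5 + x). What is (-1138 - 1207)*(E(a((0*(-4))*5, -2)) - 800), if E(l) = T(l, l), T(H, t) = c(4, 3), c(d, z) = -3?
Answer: 1883035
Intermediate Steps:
S(x) = -6 + (-5 + x)*(5 + x) (S(x) = -6 + (x + 5)*(-5 + x) = -6 + (5 + x)*(-5 + x) = -6 + (-5 + x)*(5 + x))
a(W, R) = -31 + W**2
T(H, t) = -3
E(l) = -3
(-1138 - 1207)*(E(a((0*(-4))*5, -2)) - 800) = (-1138 - 1207)*(-3 - 800) = -2345*(-803) = 1883035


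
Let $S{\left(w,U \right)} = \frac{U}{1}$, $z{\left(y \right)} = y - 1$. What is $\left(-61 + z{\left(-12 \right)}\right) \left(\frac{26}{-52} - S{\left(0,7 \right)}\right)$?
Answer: $555$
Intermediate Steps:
$z{\left(y \right)} = -1 + y$
$S{\left(w,U \right)} = U$ ($S{\left(w,U \right)} = U 1 = U$)
$\left(-61 + z{\left(-12 \right)}\right) \left(\frac{26}{-52} - S{\left(0,7 \right)}\right) = \left(-61 - 13\right) \left(\frac{26}{-52} - 7\right) = \left(-61 - 13\right) \left(26 \left(- \frac{1}{52}\right) - 7\right) = - 74 \left(- \frac{1}{2} - 7\right) = \left(-74\right) \left(- \frac{15}{2}\right) = 555$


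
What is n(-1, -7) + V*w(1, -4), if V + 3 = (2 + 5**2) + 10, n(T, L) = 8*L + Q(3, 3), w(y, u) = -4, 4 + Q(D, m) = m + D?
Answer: -190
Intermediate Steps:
Q(D, m) = -4 + D + m (Q(D, m) = -4 + (m + D) = -4 + (D + m) = -4 + D + m)
n(T, L) = 2 + 8*L (n(T, L) = 8*L + (-4 + 3 + 3) = 8*L + 2 = 2 + 8*L)
V = 34 (V = -3 + ((2 + 5**2) + 10) = -3 + ((2 + 25) + 10) = -3 + (27 + 10) = -3 + 37 = 34)
n(-1, -7) + V*w(1, -4) = (2 + 8*(-7)) + 34*(-4) = (2 - 56) - 136 = -54 - 136 = -190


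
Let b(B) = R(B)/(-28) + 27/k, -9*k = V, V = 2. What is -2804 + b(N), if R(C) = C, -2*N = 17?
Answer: -163811/56 ≈ -2925.2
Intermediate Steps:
N = -17/2 (N = -½*17 = -17/2 ≈ -8.5000)
k = -2/9 (k = -⅑*2 = -2/9 ≈ -0.22222)
b(B) = -243/2 - B/28 (b(B) = B/(-28) + 27/(-2/9) = B*(-1/28) + 27*(-9/2) = -B/28 - 243/2 = -243/2 - B/28)
-2804 + b(N) = -2804 + (-243/2 - 1/28*(-17/2)) = -2804 + (-243/2 + 17/56) = -2804 - 6787/56 = -163811/56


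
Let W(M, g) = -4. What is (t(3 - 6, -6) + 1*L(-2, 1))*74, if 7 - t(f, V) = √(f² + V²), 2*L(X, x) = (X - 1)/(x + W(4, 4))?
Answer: 555 - 222*√5 ≈ 58.593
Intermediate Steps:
L(X, x) = (-1 + X)/(2*(-4 + x)) (L(X, x) = ((X - 1)/(x - 4))/2 = ((-1 + X)/(-4 + x))/2 = (-1 + X)/(2*(-4 + x)))
t(f, V) = 7 - √(V² + f²) (t(f, V) = 7 - √(f² + V²) = 7 - √(V² + f²))
(t(3 - 6, -6) + 1*L(-2, 1))*74 = ((7 - √((-6)² + (3 - 6)²)) + 1*((-1 - 2)/(2*(-4 + 1))))*74 = ((7 - √(36 + (-3)²)) + 1*((½)*(-3)/(-3)))*74 = ((7 - √(36 + 9)) + 1*((½)*(-⅓)*(-3)))*74 = ((7 - √45) + 1*(½))*74 = ((7 - 3*√5) + ½)*74 = (15/2 - 3*√5)*74 = 555 - 222*√5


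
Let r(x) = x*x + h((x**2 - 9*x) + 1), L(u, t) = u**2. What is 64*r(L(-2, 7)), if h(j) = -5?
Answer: 704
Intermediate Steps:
r(x) = -5 + x**2 (r(x) = x*x - 5 = x**2 - 5 = -5 + x**2)
64*r(L(-2, 7)) = 64*(-5 + ((-2)**2)**2) = 64*(-5 + 4**2) = 64*(-5 + 16) = 64*11 = 704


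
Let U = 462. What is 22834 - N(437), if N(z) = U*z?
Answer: -179060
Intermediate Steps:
N(z) = 462*z
22834 - N(437) = 22834 - 462*437 = 22834 - 1*201894 = 22834 - 201894 = -179060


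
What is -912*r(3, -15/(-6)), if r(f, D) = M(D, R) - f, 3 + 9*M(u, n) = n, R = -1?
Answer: 9424/3 ≈ 3141.3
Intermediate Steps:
M(u, n) = -1/3 + n/9
r(f, D) = -4/9 - f (r(f, D) = (-1/3 + (1/9)*(-1)) - f = (-1/3 - 1/9) - f = -4/9 - f)
-912*r(3, -15/(-6)) = -912*(-4/9 - 1*3) = -912*(-4/9 - 3) = -912*(-31/9) = 9424/3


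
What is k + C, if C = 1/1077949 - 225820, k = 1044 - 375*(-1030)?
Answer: 174060736827/1077949 ≈ 1.6147e+5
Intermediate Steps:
k = 387294 (k = 1044 + 386250 = 387294)
C = -243422443179/1077949 (C = 1/1077949 - 225820 = -243422443179/1077949 ≈ -2.2582e+5)
k + C = 387294 - 243422443179/1077949 = 174060736827/1077949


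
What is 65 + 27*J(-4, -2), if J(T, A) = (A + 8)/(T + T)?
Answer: 179/4 ≈ 44.750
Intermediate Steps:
J(T, A) = (8 + A)/(2*T) (J(T, A) = (8 + A)/((2*T)) = (8 + A)*(1/(2*T)) = (8 + A)/(2*T))
65 + 27*J(-4, -2) = 65 + 27*((½)*(8 - 2)/(-4)) = 65 + 27*((½)*(-¼)*6) = 65 + 27*(-¾) = 65 - 81/4 = 179/4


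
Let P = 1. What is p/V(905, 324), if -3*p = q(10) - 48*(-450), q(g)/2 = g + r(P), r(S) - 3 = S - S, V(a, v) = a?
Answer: -21626/2715 ≈ -7.9654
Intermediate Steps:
r(S) = 3 (r(S) = 3 + (S - S) = 3 + 0 = 3)
q(g) = 6 + 2*g (q(g) = 2*(g + 3) = 2*(3 + g) = 6 + 2*g)
p = -21626/3 (p = -((6 + 2*10) - 48*(-450))/3 = -((6 + 20) + 21600)/3 = -(26 + 21600)/3 = -⅓*21626 = -21626/3 ≈ -7208.7)
p/V(905, 324) = -21626/3/905 = -21626/3*1/905 = -21626/2715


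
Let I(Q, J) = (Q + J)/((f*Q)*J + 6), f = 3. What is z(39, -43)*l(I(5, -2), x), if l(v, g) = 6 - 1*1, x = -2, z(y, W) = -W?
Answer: 215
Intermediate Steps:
I(Q, J) = (J + Q)/(6 + 3*J*Q) (I(Q, J) = (Q + J)/((3*Q)*J + 6) = (J + Q)/(3*J*Q + 6) = (J + Q)/(6 + 3*J*Q))
l(v, g) = 5 (l(v, g) = 6 - 1 = 5)
z(39, -43)*l(I(5, -2), x) = -1*(-43)*5 = 43*5 = 215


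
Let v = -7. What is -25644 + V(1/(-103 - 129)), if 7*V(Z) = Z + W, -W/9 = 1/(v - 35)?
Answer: -291520651/11368 ≈ -25644.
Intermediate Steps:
W = 3/14 (W = -9/(-7 - 35) = -9/(-42) = -9*(-1/42) = 3/14 ≈ 0.21429)
V(Z) = 3/98 + Z/7 (V(Z) = (Z + 3/14)/7 = (3/14 + Z)/7 = 3/98 + Z/7)
-25644 + V(1/(-103 - 129)) = -25644 + (3/98 + 1/(7*(-103 - 129))) = -25644 + (3/98 + (1/7)/(-232)) = -25644 + (3/98 + (1/7)*(-1/232)) = -25644 + (3/98 - 1/1624) = -25644 + 341/11368 = -291520651/11368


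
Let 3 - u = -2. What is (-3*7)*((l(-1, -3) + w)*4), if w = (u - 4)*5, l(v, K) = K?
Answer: -168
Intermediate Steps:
u = 5 (u = 3 - 1*(-2) = 3 + 2 = 5)
w = 5 (w = (5 - 4)*5 = 1*5 = 5)
(-3*7)*((l(-1, -3) + w)*4) = (-3*7)*((-3 + 5)*4) = -42*4 = -21*8 = -168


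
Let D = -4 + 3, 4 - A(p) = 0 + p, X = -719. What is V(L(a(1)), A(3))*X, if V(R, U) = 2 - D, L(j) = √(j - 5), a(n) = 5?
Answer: -2157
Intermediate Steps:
A(p) = 4 - p (A(p) = 4 - (0 + p) = 4 - p)
L(j) = √(-5 + j)
D = -1
V(R, U) = 3 (V(R, U) = 2 - 1*(-1) = 2 + 1 = 3)
V(L(a(1)), A(3))*X = 3*(-719) = -2157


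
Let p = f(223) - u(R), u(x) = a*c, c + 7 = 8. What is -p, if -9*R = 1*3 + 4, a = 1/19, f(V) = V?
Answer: -4236/19 ≈ -222.95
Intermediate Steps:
c = 1 (c = -7 + 8 = 1)
a = 1/19 ≈ 0.052632
R = -7/9 (R = -(1*3 + 4)/9 = -(3 + 4)/9 = -1/9*7 = -7/9 ≈ -0.77778)
u(x) = 1/19 (u(x) = (1/19)*1 = 1/19)
p = 4236/19 (p = 223 - 1*1/19 = 223 - 1/19 = 4236/19 ≈ 222.95)
-p = -1*4236/19 = -4236/19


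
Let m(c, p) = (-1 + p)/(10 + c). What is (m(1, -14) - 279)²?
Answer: 9511056/121 ≈ 78604.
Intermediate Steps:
m(c, p) = (-1 + p)/(10 + c)
(m(1, -14) - 279)² = ((-1 - 14)/(10 + 1) - 279)² = (-15/11 - 279)² = (-3084/11)² = 9511056/121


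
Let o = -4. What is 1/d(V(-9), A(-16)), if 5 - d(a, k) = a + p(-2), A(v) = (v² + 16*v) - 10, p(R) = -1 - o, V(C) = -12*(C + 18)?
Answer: 1/110 ≈ 0.0090909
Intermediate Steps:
V(C) = -216 - 12*C (V(C) = -12*(18 + C) = -216 - 12*C)
p(R) = 3 (p(R) = -1 - 1*(-4) = -1 + 4 = 3)
A(v) = -10 + v² + 16*v
d(a, k) = 2 - a (d(a, k) = 5 - (a + 3) = 5 - (3 + a) = 5 + (-3 - a) = 2 - a)
1/d(V(-9), A(-16)) = 1/(2 - (-216 - 12*(-9))) = 1/(2 - (-216 + 108)) = 1/(2 - 1*(-108)) = 1/(2 + 108) = 1/110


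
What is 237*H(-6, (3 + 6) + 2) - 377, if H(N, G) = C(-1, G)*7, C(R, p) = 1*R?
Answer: -2036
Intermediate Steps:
C(R, p) = R
H(N, G) = -7 (H(N, G) = -1*7 = -7)
237*H(-6, (3 + 6) + 2) - 377 = 237*(-7) - 377 = -1659 - 377 = -2036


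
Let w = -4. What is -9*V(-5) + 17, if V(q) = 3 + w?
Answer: 26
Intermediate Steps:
V(q) = -1 (V(q) = 3 - 4 = -1)
-9*V(-5) + 17 = -9*(-1) + 17 = 9 + 17 = 26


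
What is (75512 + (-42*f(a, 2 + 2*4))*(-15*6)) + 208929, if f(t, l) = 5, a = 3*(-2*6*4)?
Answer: 303341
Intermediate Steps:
a = -144 (a = 3*(-12*4) = 3*(-48) = -144)
(75512 + (-42*f(a, 2 + 2*4))*(-15*6)) + 208929 = (75512 + (-42*5)*(-15*6)) + 208929 = (75512 - 210*(-90)) + 208929 = (75512 + 18900) + 208929 = 94412 + 208929 = 303341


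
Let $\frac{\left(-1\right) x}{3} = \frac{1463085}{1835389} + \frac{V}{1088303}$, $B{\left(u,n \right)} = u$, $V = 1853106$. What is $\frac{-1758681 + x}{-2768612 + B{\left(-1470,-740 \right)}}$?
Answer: $\frac{250922056859095671}{395223300332049221} \approx 0.63489$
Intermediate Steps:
$x = - \frac{14980350488967}{1997459354867}$ ($x = - 3 \left(\frac{1463085}{1835389} + \frac{1853106}{1088303}\right) = \left(-3\right) \frac{4993450162989}{1997459354867} = - \frac{14980350488967}{1997459354867} \approx -7.4997$)
$\frac{-1758681 + x}{-2768612 + B{\left(-1470,-740 \right)}} = \frac{-1758681 - \frac{14980350488967}{1997459354867}}{-2768612 - 1470} = - \frac{3512908796027339394}{1997459354867 \left(-2770082\right)} = \left(- \frac{3512908796027339394}{1997459354867}\right) \left(- \frac{1}{2770082}\right) = \frac{250922056859095671}{395223300332049221}$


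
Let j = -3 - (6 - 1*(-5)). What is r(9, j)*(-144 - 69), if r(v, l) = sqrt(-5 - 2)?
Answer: -213*I*sqrt(7) ≈ -563.54*I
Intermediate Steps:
j = -14 (j = -3 - (6 + 5) = -3 - 1*11 = -3 - 11 = -14)
r(v, l) = I*sqrt(7) (r(v, l) = sqrt(-7) = I*sqrt(7))
r(9, j)*(-144 - 69) = (I*sqrt(7))*(-144 - 69) = (I*sqrt(7))*(-213) = -213*I*sqrt(7)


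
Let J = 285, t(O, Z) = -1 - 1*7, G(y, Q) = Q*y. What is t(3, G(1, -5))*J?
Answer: -2280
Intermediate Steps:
t(O, Z) = -8 (t(O, Z) = -1 - 7 = -8)
t(3, G(1, -5))*J = -8*285 = -2280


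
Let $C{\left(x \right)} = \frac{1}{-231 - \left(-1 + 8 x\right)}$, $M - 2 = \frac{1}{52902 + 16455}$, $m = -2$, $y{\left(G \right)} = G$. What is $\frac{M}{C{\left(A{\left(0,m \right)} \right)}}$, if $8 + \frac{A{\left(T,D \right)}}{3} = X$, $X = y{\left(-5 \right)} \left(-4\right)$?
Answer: $- \frac{71854370}{69357} \approx -1036.0$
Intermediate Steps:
$M = \frac{138715}{69357}$ ($M = 2 + \frac{1}{52902 + 16455} = 2 + \frac{1}{69357} = \frac{138715}{69357} \approx 2.0$)
$X = 20$ ($X = \left(-5\right) \left(-4\right) = 20$)
$A{\left(T,D \right)} = 36$ ($A{\left(T,D \right)} = -24 + 3 \cdot 20 = -24 + 60 = 36$)
$C{\left(x \right)} = \frac{1}{-230 - 8 x}$
$\frac{M}{C{\left(A{\left(0,m \right)} \right)}} = \frac{138715}{69357 \left(- \frac{1}{230 + 8 \cdot 36}\right)} = \frac{138715}{69357 \left(- \frac{1}{230 + 288}\right)} = \frac{138715}{69357 \left(- \frac{1}{518}\right)} = \frac{138715}{69357} \left(-518\right) = - \frac{71854370}{69357}$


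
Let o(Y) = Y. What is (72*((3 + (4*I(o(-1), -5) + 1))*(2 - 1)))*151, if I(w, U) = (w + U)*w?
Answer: 304416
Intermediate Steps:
I(w, U) = w*(U + w) (I(w, U) = (U + w)*w = w*(U + w))
(72*((3 + (4*I(o(-1), -5) + 1))*(2 - 1)))*151 = (72*((3 + (4*(-(-5 - 1)) + 1))*(2 - 1)))*151 = (72*((3 + (4*(-1*(-6)) + 1))*1))*151 = (72*((3 + (4*6 + 1))*1))*151 = (72*((3 + (24 + 1))*1))*151 = (72*((3 + 25)*1))*151 = (72*(28*1))*151 = (72*28)*151 = 2016*151 = 304416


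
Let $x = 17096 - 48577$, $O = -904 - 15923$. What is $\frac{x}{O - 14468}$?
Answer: $\frac{31481}{31295} \approx 1.0059$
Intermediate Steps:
$O = -16827$ ($O = -904 - 15923 = -16827$)
$x = -31481$
$\frac{x}{O - 14468} = - \frac{31481}{-16827 - 14468} = - \frac{31481}{-31295} = \left(-31481\right) \left(- \frac{1}{31295}\right) = \frac{31481}{31295}$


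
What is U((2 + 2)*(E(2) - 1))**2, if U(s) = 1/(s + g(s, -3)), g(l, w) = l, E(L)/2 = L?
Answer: 1/576 ≈ 0.0017361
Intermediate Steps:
E(L) = 2*L
U(s) = 1/(2*s) (U(s) = 1/(s + s) = 1/(2*s))
U((2 + 2)*(E(2) - 1))**2 = (1/(2*(((2 + 2)*(2*2 - 1)))))**2 = (1/(2*((4*(4 - 1)))))**2 = (1/(2*((4*3))))**2 = ((1/2)/12)**2 = ((1/2)*(1/12))**2 = (1/24)**2 = 1/576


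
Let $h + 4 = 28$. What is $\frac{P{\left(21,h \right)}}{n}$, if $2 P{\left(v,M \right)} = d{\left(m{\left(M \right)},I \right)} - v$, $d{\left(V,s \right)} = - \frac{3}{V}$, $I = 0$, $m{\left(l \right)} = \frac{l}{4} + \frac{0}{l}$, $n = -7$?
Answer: $\frac{43}{28} \approx 1.5357$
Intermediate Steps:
$m{\left(l \right)} = \frac{l}{4}$ ($m{\left(l \right)} = l \frac{1}{4} + 0 = \frac{l}{4} + 0 = \frac{l}{4}$)
$h = 24$ ($h = -4 + 28 = 24$)
$P{\left(v,M \right)} = - \frac{6}{M} - \frac{v}{2}$ ($P{\left(v,M \right)} = \frac{- \frac{3}{\frac{1}{4} M} - v}{2} = \frac{- 3 \frac{4}{M} - v}{2} = \frac{- \frac{12}{M} - v}{2} = \frac{- v - \frac{12}{M}}{2} = - \frac{6}{M} - \frac{v}{2}$)
$\frac{P{\left(21,h \right)}}{n} = \frac{- \frac{6}{24} - \frac{21}{2}}{-7} = \left(\left(-6\right) \frac{1}{24} - \frac{21}{2}\right) \left(- \frac{1}{7}\right) = \left(- \frac{1}{4} - \frac{21}{2}\right) \left(- \frac{1}{7}\right) = \left(- \frac{43}{4}\right) \left(- \frac{1}{7}\right) = \frac{43}{28}$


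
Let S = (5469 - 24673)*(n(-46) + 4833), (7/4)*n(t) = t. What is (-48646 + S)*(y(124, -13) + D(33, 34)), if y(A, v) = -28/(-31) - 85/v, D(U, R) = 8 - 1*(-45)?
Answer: -15747386348580/2821 ≈ -5.5822e+9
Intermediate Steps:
n(t) = 4*t/7
D(U, R) = 53 (D(U, R) = 8 + 45 = 53)
S = -646156988/7 (S = (5469 - 24673)*((4/7)*(-46) + 4833) = -19204*(-184/7 + 4833) = -19204*33647/7 = -646156988/7 ≈ -9.2308e+7)
y(A, v) = 28/31 - 85/v (y(A, v) = -28*(-1/31) - 85/v = 28/31 - 85/v)
(-48646 + S)*(y(124, -13) + D(33, 34)) = (-48646 - 646156988/7)*((28/31 - 85/(-13)) + 53) = -646497510*((28/31 - 85*(-1/13)) + 53)/7 = -646497510*((28/31 + 85/13) + 53)/7 = -646497510*(2999/403 + 53)/7 = -646497510/7*24358/403 = -15747386348580/2821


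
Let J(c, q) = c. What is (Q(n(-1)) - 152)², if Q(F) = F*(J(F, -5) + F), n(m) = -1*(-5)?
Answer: 10404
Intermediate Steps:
n(m) = 5
Q(F) = 2*F² (Q(F) = F*(F + F) = F*(2*F) = 2*F²)
(Q(n(-1)) - 152)² = (2*5² - 152)² = (2*25 - 152)² = (50 - 152)² = (-102)² = 10404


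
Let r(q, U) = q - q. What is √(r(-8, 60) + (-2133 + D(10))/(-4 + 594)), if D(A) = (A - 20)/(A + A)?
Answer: I*√1258765/590 ≈ 1.9016*I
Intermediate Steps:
r(q, U) = 0
D(A) = (-20 + A)/(2*A) (D(A) = (-20 + A)/((2*A)) = (-20 + A)*(1/(2*A)) = (-20 + A)/(2*A))
√(r(-8, 60) + (-2133 + D(10))/(-4 + 594)) = √(0 + (-2133 + (½)*(-20 + 10)/10)/(-4 + 594)) = √(0 + (-2133 + (½)*(⅒)*(-10))/590) = √(0 + (-2133 - ½)*(1/590)) = √(0 - 4267/2*1/590) = √(0 - 4267/1180) = √(-4267/1180) = I*√1258765/590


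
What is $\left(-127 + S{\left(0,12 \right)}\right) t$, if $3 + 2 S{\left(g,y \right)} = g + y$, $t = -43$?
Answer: $\frac{10535}{2} \approx 5267.5$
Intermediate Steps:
$S{\left(g,y \right)} = - \frac{3}{2} + \frac{g}{2} + \frac{y}{2}$ ($S{\left(g,y \right)} = - \frac{3}{2} + \frac{g + y}{2} = - \frac{3}{2} + \left(\frac{g}{2} + \frac{y}{2}\right) = - \frac{3}{2} + \frac{g}{2} + \frac{y}{2}$)
$\left(-127 + S{\left(0,12 \right)}\right) t = \left(-127 + \left(- \frac{3}{2} + \frac{1}{2} \cdot 0 + \frac{1}{2} \cdot 12\right)\right) \left(-43\right) = \left(-127 + \left(- \frac{3}{2} + 0 + 6\right)\right) \left(-43\right) = \left(-127 + \frac{9}{2}\right) \left(-43\right) = \left(- \frac{245}{2}\right) \left(-43\right) = \frac{10535}{2}$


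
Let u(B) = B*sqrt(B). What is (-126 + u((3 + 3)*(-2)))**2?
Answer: 14148 + 6048*I*sqrt(3) ≈ 14148.0 + 10475.0*I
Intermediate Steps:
u(B) = B**(3/2)
(-126 + u((3 + 3)*(-2)))**2 = (-126 + ((3 + 3)*(-2))**(3/2))**2 = (-126 + (6*(-2))**(3/2))**2 = (-126 + (-12)**(3/2))**2 = (-126 - 24*I*sqrt(3))**2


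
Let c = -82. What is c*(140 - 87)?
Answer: -4346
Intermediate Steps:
c*(140 - 87) = -82*(140 - 87) = -82*53 = -4346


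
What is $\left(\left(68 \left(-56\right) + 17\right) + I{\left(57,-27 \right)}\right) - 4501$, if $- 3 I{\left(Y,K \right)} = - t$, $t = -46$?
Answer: $- \frac{24922}{3} \approx -8307.3$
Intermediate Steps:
$I{\left(Y,K \right)} = - \frac{46}{3}$ ($I{\left(Y,K \right)} = - \frac{\left(-1\right) \left(-46\right)}{3} = \left(- \frac{1}{3}\right) 46 = - \frac{46}{3}$)
$\left(\left(68 \left(-56\right) + 17\right) + I{\left(57,-27 \right)}\right) - 4501 = \left(\left(68 \left(-56\right) + 17\right) - \frac{46}{3}\right) - 4501 = \left(\left(-3808 + 17\right) - \frac{46}{3}\right) - 4501 = \left(-3791 - \frac{46}{3}\right) - 4501 = - \frac{11419}{3} - 4501 = - \frac{24922}{3}$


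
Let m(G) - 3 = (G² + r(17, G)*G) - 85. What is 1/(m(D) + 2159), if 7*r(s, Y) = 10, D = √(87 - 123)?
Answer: 100009/204121969 - 420*I/204121969 ≈ 0.00048995 - 2.0576e-6*I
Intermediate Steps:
D = 6*I (D = √(-36) = 6*I ≈ 6.0*I)
r(s, Y) = 10/7 (r(s, Y) = (⅐)*10 = 10/7)
m(G) = -82 + G² + 10*G/7 (m(G) = 3 + ((G² + 10*G/7) - 85) = 3 + (-85 + G² + 10*G/7) = -82 + G² + 10*G/7)
1/(m(D) + 2159) = 1/((-82 + (6*I)² + 10*(6*I)/7) + 2159) = 1/((-82 - 36 + 60*I/7) + 2159) = 1/((-118 + 60*I/7) + 2159) = 1/(2041 + 60*I/7) = 49*(2041 - 60*I/7)/204121969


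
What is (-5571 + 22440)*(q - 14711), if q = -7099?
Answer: -367912890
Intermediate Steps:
(-5571 + 22440)*(q - 14711) = (-5571 + 22440)*(-7099 - 14711) = 16869*(-21810) = -367912890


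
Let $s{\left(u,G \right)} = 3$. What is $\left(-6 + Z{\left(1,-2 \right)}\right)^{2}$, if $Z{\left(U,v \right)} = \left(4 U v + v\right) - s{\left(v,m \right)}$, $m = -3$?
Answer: $361$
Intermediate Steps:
$Z{\left(U,v \right)} = -3 + v + 4 U v$ ($Z{\left(U,v \right)} = \left(4 U v + v\right) - 3 = \left(v + 4 U v\right) - 3 = -3 + v + 4 U v$)
$\left(-6 + Z{\left(1,-2 \right)}\right)^{2} = \left(-6 - \left(5 + 8\right)\right)^{2} = \left(-6 - 13\right)^{2} = \left(-19\right)^{2} = 361$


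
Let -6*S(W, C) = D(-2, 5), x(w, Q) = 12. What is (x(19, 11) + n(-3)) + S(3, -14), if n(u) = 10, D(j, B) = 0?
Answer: 22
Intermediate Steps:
S(W, C) = 0 (S(W, C) = -1/6*0 = 0)
(x(19, 11) + n(-3)) + S(3, -14) = (12 + 10) + 0 = 22 + 0 = 22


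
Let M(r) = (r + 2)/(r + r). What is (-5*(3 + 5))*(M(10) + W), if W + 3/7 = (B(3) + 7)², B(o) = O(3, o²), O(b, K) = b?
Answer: -28048/7 ≈ -4006.9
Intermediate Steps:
B(o) = 3
M(r) = (2 + r)/(2*r) (M(r) = (2 + r)/((2*r)) = (2 + r)*(1/(2*r)) = (2 + r)/(2*r))
W = 697/7 (W = -3/7 + (3 + 7)² = -3/7 + 10² = -3/7 + 100 = 697/7 ≈ 99.571)
(-5*(3 + 5))*(M(10) + W) = (-5*(3 + 5))*((½)*(2 + 10)/10 + 697/7) = (-5*8)*((½)*(⅒)*12 + 697/7) = -40*(⅗ + 697/7) = -40*3506/35 = -28048/7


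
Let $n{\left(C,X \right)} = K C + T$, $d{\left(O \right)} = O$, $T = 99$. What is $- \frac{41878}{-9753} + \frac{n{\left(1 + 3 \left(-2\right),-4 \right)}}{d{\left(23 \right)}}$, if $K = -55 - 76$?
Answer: $\frac{8316956}{224319} \approx 37.076$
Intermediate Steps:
$K = -131$
$n{\left(C,X \right)} = 99 - 131 C$ ($n{\left(C,X \right)} = - 131 C + 99 = 99 - 131 C$)
$- \frac{41878}{-9753} + \frac{n{\left(1 + 3 \left(-2\right),-4 \right)}}{d{\left(23 \right)}} = - \frac{41878}{-9753} + \frac{99 - 131 \left(1 + 3 \left(-2\right)\right)}{23} = \left(-41878\right) \left(- \frac{1}{9753}\right) + \left(99 - 131 \left(1 - 6\right)\right) \frac{1}{23} = \frac{41878}{9753} + \left(99 - -655\right) \frac{1}{23} = \frac{41878}{9753} + \left(99 + 655\right) \frac{1}{23} = \frac{41878}{9753} + 754 \cdot \frac{1}{23} = \frac{41878}{9753} + \frac{754}{23} = \frac{8316956}{224319}$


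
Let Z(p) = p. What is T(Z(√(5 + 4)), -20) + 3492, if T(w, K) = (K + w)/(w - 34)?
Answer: 108269/31 ≈ 3492.5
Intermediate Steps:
T(w, K) = (K + w)/(-34 + w)
T(Z(√(5 + 4)), -20) + 3492 = (-20 + √(5 + 4))/(-34 + √(5 + 4)) + 3492 = (-20 + √9)/(-34 + √9) + 3492 = (-20 + 3)/(-34 + 3) + 3492 = -17/(-31) + 3492 = -1/31*(-17) + 3492 = 17/31 + 3492 = 108269/31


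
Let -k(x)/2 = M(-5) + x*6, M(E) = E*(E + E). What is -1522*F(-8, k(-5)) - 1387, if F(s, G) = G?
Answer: 59493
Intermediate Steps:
M(E) = 2*E**2 (M(E) = E*(2*E) = 2*E**2)
k(x) = -100 - 12*x (k(x) = -2*(2*(-5)**2 + x*6) = -2*(2*25 + 6*x) = -2*(50 + 6*x) = -100 - 12*x)
-1522*F(-8, k(-5)) - 1387 = -1522*(-100 - 12*(-5)) - 1387 = -1522*(-100 + 60) - 1387 = -1522*(-40) - 1387 = 60880 - 1387 = 59493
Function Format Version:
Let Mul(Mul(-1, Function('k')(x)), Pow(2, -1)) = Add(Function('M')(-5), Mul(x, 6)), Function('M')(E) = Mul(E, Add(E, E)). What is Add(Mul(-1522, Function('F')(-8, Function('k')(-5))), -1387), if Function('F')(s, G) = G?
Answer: 59493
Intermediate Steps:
Function('M')(E) = Mul(2, Pow(E, 2)) (Function('M')(E) = Mul(E, Mul(2, E)) = Mul(2, Pow(E, 2)))
Function('k')(x) = Add(-100, Mul(-12, x)) (Function('k')(x) = Mul(-2, Add(Mul(2, Pow(-5, 2)), Mul(x, 6))) = Mul(-2, Add(Mul(2, 25), Mul(6, x))) = Mul(-2, Add(50, Mul(6, x))) = Add(-100, Mul(-12, x)))
Add(Mul(-1522, Function('F')(-8, Function('k')(-5))), -1387) = Add(Mul(-1522, Add(-100, Mul(-12, -5))), -1387) = Add(Mul(-1522, Add(-100, 60)), -1387) = Add(Mul(-1522, -40), -1387) = Add(60880, -1387) = 59493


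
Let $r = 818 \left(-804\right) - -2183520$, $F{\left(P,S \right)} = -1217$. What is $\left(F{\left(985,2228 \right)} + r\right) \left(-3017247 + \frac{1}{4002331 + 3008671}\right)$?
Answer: $- \frac{32251929447793524083}{7011002} \approx -4.6002 \cdot 10^{12}$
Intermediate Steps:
$r = 1525848$ ($r = -657672 + 2183520 = 1525848$)
$\left(F{\left(985,2228 \right)} + r\right) \left(-3017247 + \frac{1}{4002331 + 3008671}\right) = \left(-1217 + 1525848\right) \left(-3017247 + \frac{1}{4002331 + 3008671}\right) = 1524631 \left(-3017247 + \frac{1}{7011002}\right) = 1524631 \left(- \frac{21153924751493}{7011002}\right) = - \frac{32251929447793524083}{7011002}$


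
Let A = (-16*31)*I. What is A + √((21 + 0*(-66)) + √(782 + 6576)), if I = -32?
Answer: 15872 + √(21 + √7358) ≈ 15882.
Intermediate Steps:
A = 15872 (A = -16*31*(-32) = -496*(-32) = 15872)
A + √((21 + 0*(-66)) + √(782 + 6576)) = 15872 + √((21 + 0*(-66)) + √(782 + 6576)) = 15872 + √((21 + 0) + √7358) = 15872 + √(21 + √7358)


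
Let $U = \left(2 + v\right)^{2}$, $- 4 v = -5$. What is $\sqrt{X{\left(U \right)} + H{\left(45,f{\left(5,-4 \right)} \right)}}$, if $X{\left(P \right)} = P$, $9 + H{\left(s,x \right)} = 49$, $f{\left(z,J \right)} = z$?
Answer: $\frac{\sqrt{809}}{4} \approx 7.1107$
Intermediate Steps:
$v = \frac{5}{4}$ ($v = \left(- \frac{1}{4}\right) \left(-5\right) = \frac{5}{4} \approx 1.25$)
$H{\left(s,x \right)} = 40$ ($H{\left(s,x \right)} = -9 + 49 = 40$)
$U = \frac{169}{16}$ ($U = \left(2 + \frac{5}{4}\right)^{2} = \left(\frac{13}{4}\right)^{2} = \frac{169}{16} \approx 10.563$)
$\sqrt{X{\left(U \right)} + H{\left(45,f{\left(5,-4 \right)} \right)}} = \sqrt{\frac{169}{16} + 40} = \sqrt{\frac{809}{16}} = \frac{\sqrt{809}}{4}$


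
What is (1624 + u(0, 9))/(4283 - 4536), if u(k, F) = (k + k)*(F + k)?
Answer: -1624/253 ≈ -6.4190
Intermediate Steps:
u(k, F) = 2*k*(F + k) (u(k, F) = (2*k)*(F + k) = 2*k*(F + k))
(1624 + u(0, 9))/(4283 - 4536) = (1624 + 2*0*(9 + 0))/(4283 - 4536) = (1624 + 2*0*9)/(-253) = (1624 + 0)*(-1/253) = 1624*(-1/253) = -1624/253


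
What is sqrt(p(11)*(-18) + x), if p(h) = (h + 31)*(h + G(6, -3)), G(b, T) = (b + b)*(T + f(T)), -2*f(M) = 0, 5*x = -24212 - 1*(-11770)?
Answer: sqrt(410290)/5 ≈ 128.11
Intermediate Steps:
x = -12442/5 (x = (-24212 - 1*(-11770))/5 = (-24212 + 11770)/5 = (1/5)*(-12442) = -12442/5 ≈ -2488.4)
f(M) = 0 (f(M) = -1/2*0 = 0)
G(b, T) = 2*T*b (G(b, T) = (b + b)*(T + 0) = (2*b)*T = 2*T*b)
p(h) = (-36 + h)*(31 + h) (p(h) = (h + 31)*(h + 2*(-3)*6) = (31 + h)*(h - 36) = (31 + h)*(-36 + h) = (-36 + h)*(31 + h))
sqrt(p(11)*(-18) + x) = sqrt((-1116 + 11**2 - 5*11)*(-18) - 12442/5) = sqrt((-1116 + 121 - 55)*(-18) - 12442/5) = sqrt(-1050*(-18) - 12442/5) = sqrt(18900 - 12442/5) = sqrt(82058/5) = sqrt(410290)/5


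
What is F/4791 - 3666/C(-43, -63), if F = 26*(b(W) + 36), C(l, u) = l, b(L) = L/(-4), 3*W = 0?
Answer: 5868018/68671 ≈ 85.451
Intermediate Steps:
W = 0 (W = (⅓)*0 = 0)
b(L) = -L/4 (b(L) = L*(-¼) = -L/4)
F = 936 (F = 26*(-¼*0 + 36) = 26*(0 + 36) = 26*36 = 936)
F/4791 - 3666/C(-43, -63) = 936/4791 - 3666/(-43) = 936*(1/4791) - 3666*(-1/43) = 312/1597 + 3666/43 = 5868018/68671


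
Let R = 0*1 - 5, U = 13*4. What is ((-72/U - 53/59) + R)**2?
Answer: 31203396/588289 ≈ 53.041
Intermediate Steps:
U = 52
R = -5 (R = 0 - 5 = -5)
((-72/U - 53/59) + R)**2 = ((-72/52 - 53/59) - 5)**2 = ((-72*1/52 - 53*1/59) - 5)**2 = ((-18/13 - 53/59) - 5)**2 = (-1751/767 - 5)**2 = (-5586/767)**2 = 31203396/588289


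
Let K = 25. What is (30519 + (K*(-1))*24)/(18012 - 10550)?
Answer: 29919/7462 ≈ 4.0095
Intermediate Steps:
(30519 + (K*(-1))*24)/(18012 - 10550) = (30519 + (25*(-1))*24)/(18012 - 10550) = (30519 - 25*24)/7462 = (30519 - 600)*(1/7462) = 29919*(1/7462) = 29919/7462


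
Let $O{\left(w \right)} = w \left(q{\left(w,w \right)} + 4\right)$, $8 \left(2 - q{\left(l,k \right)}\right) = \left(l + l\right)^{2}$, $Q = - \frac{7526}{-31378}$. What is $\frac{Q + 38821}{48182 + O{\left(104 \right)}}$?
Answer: $- \frac{304533216}{4029139157} \approx -0.075583$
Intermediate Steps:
$Q = \frac{3763}{15689}$ ($Q = \left(-7526\right) \left(- \frac{1}{31378}\right) = \frac{3763}{15689} \approx 0.23985$)
$q{\left(l,k \right)} = 2 - \frac{l^{2}}{2}$ ($q{\left(l,k \right)} = 2 - \frac{\left(l + l\right)^{2}}{8} = 2 - \frac{\left(2 l\right)^{2}}{8} = 2 - \frac{4 l^{2}}{8} = 2 - \frac{l^{2}}{2}$)
$O{\left(w \right)} = w \left(6 - \frac{w^{2}}{2}\right)$ ($O{\left(w \right)} = w \left(\left(2 - \frac{w^{2}}{2}\right) + 4\right) = w \left(6 - \frac{w^{2}}{2}\right)$)
$\frac{Q + 38821}{48182 + O{\left(104 \right)}} = \frac{\frac{3763}{15689} + 38821}{48182 + \frac{1}{2} \cdot 104 \left(12 - 104^{2}\right)} = \frac{609066432}{15689 \left(48182 + \frac{1}{2} \cdot 104 \left(12 - 10816\right)\right)} = \frac{609066432}{15689 \left(48182 + \frac{1}{2} \cdot 104 \left(-10804\right)\right)} = \frac{609066432}{15689 \left(48182 - 561808\right)} = \frac{609066432}{15689 \left(-513626\right)} = \frac{609066432}{15689} \left(- \frac{1}{513626}\right) = - \frac{304533216}{4029139157}$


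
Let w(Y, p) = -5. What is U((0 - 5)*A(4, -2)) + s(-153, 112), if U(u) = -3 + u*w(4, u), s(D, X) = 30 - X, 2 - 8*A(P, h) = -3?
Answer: -555/8 ≈ -69.375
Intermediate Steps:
A(P, h) = 5/8 (A(P, h) = 1/4 - 1/8*(-3) = 1/4 + 3/8 = 5/8)
U(u) = -3 - 5*u (U(u) = -3 + u*(-5) = -3 - 5*u)
U((0 - 5)*A(4, -2)) + s(-153, 112) = (-3 - 5*(0 - 5)*5/8) + (30 - 1*112) = (-3 - (-25)*5/8) + (30 - 112) = (-3 - 5*(-25/8)) - 82 = (-3 + 125/8) - 82 = 101/8 - 82 = -555/8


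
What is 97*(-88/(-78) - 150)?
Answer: -563182/39 ≈ -14441.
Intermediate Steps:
97*(-88/(-78) - 150) = 97*(-88*(-1/78) - 150) = 97*(44/39 - 150) = 97*(-5806/39) = -563182/39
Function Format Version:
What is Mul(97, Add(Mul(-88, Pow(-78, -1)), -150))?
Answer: Rational(-563182, 39) ≈ -14441.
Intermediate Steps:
Mul(97, Add(Mul(-88, Pow(-78, -1)), -150)) = Mul(97, Add(Mul(-88, Rational(-1, 78)), -150)) = Mul(97, Add(Rational(44, 39), -150)) = Mul(97, Rational(-5806, 39)) = Rational(-563182, 39)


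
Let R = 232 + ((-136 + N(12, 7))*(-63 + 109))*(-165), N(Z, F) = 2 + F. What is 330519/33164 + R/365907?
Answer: 152914684301/12134939748 ≈ 12.601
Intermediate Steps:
R = 964162 (R = 232 + ((-136 + (2 + 7))*(-63 + 109))*(-165) = 232 + ((-136 + 9)*46)*(-165) = 232 - 127*46*(-165) = 232 - 5842*(-165) = 232 + 963930 = 964162)
330519/33164 + R/365907 = 330519/33164 + 964162/365907 = 152914684301/12134939748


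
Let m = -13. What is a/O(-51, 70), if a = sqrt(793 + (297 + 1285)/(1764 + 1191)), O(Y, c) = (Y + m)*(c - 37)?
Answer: -sqrt(6929170635)/6240960 ≈ -0.013338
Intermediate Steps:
O(Y, c) = (-37 + c)*(-13 + Y) (O(Y, c) = (Y - 13)*(c - 37) = (-13 + Y)*(-37 + c) = (-37 + c)*(-13 + Y))
a = sqrt(6929170635)/2955 (a = sqrt(793 + 1582/2955) = sqrt(2344897/2955) = sqrt(6929170635)/2955 ≈ 28.170)
a/O(-51, 70) = (sqrt(6929170635)/2955)/(481 - 37*(-51) - 13*70 - 51*70) = (sqrt(6929170635)/2955)/(481 + 1887 - 910 - 3570) = (sqrt(6929170635)/2955)/(-2112) = (sqrt(6929170635)/2955)*(-1/2112) = -sqrt(6929170635)/6240960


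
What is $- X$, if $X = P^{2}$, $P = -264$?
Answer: $-69696$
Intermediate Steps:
$X = 69696$ ($X = \left(-264\right)^{2} = 69696$)
$- X = \left(-1\right) 69696 = -69696$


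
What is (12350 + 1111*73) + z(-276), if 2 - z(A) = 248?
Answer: 93207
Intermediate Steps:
z(A) = -246 (z(A) = 2 - 1*248 = 2 - 248 = -246)
(12350 + 1111*73) + z(-276) = (12350 + 1111*73) - 246 = (12350 + 81103) - 246 = 93453 - 246 = 93207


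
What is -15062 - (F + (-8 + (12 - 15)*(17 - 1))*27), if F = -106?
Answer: -13444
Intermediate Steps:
-15062 - (F + (-8 + (12 - 15)*(17 - 1))*27) = -15062 - (-106 + (-8 + (12 - 15)*(17 - 1))*27) = -15062 - (-106 + (-8 - 3*16)*27) = -15062 - (-106 + (-8 - 48)*27) = -15062 - (-106 - 56*27) = -15062 - (-106 - 1512) = -15062 - 1*(-1618) = -15062 + 1618 = -13444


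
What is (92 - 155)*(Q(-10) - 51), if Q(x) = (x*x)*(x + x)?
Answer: 129213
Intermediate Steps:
Q(x) = 2*x**3 (Q(x) = x**2*(2*x) = 2*x**3)
(92 - 155)*(Q(-10) - 51) = (92 - 155)*(2*(-10)**3 - 51) = -63*(2*(-1000) - 51) = -63*(-2000 - 51) = -63*(-2051) = 129213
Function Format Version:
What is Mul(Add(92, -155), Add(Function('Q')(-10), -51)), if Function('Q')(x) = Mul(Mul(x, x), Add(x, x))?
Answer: 129213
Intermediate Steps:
Function('Q')(x) = Mul(2, Pow(x, 3)) (Function('Q')(x) = Mul(Pow(x, 2), Mul(2, x)) = Mul(2, Pow(x, 3)))
Mul(Add(92, -155), Add(Function('Q')(-10), -51)) = Mul(Add(92, -155), Add(Mul(2, Pow(-10, 3)), -51)) = Mul(-63, Add(Mul(2, -1000), -51)) = Mul(-63, Add(-2000, -51)) = Mul(-63, -2051) = 129213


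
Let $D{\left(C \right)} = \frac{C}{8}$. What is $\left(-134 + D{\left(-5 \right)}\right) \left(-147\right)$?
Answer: $\frac{158319}{8} \approx 19790.0$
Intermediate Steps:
$D{\left(C \right)} = \frac{C}{8}$ ($D{\left(C \right)} = C \frac{1}{8} = \frac{C}{8}$)
$\left(-134 + D{\left(-5 \right)}\right) \left(-147\right) = \left(-134 + \frac{1}{8} \left(-5\right)\right) \left(-147\right) = \left(-134 - \frac{5}{8}\right) \left(-147\right) = \left(- \frac{1077}{8}\right) \left(-147\right) = \frac{158319}{8}$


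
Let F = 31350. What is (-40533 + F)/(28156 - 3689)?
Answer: -9183/24467 ≈ -0.37532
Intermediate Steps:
(-40533 + F)/(28156 - 3689) = (-40533 + 31350)/(28156 - 3689) = -9183/24467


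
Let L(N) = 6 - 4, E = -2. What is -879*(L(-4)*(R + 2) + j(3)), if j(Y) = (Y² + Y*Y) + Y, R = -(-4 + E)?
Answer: -32523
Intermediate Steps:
R = 6 (R = -(-4 - 2) = -1*(-6) = 6)
j(Y) = Y + 2*Y² (j(Y) = (Y² + Y²) + Y = 2*Y² + Y = Y + 2*Y²)
L(N) = 2
-879*(L(-4)*(R + 2) + j(3)) = -879*(2*(6 + 2) + 3*(1 + 2*3)) = -879*(2*8 + 3*(1 + 6)) = -879*(16 + 3*7) = -879*(16 + 21) = -879*37 = -32523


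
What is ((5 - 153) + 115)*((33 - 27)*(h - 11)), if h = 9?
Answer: 396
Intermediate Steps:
((5 - 153) + 115)*((33 - 27)*(h - 11)) = ((5 - 153) + 115)*((33 - 27)*(9 - 11)) = (-148 + 115)*(6*(-2)) = -33*(-12) = 396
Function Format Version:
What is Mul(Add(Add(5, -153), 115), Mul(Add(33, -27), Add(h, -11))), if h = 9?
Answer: 396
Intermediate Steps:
Mul(Add(Add(5, -153), 115), Mul(Add(33, -27), Add(h, -11))) = Mul(Add(Add(5, -153), 115), Mul(Add(33, -27), Add(9, -11))) = Mul(Add(-148, 115), Mul(6, -2)) = Mul(-33, -12) = 396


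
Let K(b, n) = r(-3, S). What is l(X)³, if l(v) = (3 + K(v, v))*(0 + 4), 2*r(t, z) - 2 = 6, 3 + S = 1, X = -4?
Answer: 21952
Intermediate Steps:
S = -2 (S = -3 + 1 = -2)
r(t, z) = 4 (r(t, z) = 1 + (½)*6 = 1 + 3 = 4)
K(b, n) = 4
l(v) = 28 (l(v) = (3 + 4)*(0 + 4) = 7*4 = 28)
l(X)³ = 28³ = 21952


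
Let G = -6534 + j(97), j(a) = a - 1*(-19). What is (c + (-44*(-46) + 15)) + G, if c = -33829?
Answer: -38208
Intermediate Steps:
j(a) = 19 + a (j(a) = a + 19 = 19 + a)
G = -6418 (G = -6534 + (19 + 97) = -6534 + 116 = -6418)
(c + (-44*(-46) + 15)) + G = (-33829 + (-44*(-46) + 15)) - 6418 = (-33829 + (2024 + 15)) - 6418 = (-33829 + 2039) - 6418 = -31790 - 6418 = -38208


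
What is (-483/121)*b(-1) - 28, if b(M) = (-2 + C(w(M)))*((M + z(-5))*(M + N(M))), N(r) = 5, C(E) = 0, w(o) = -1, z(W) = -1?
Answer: -11116/121 ≈ -91.868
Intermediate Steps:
b(M) = -2*(-1 + M)*(5 + M) (b(M) = (-2 + 0)*((M - 1)*(M + 5)) = -2*(-1 + M)*(5 + M))
(-483/121)*b(-1) - 28 = (-483/121)*(10 - 8*(-1) - 2*(-1)**2) - 28 = (-483*1/121)*(10 + 8 - 2*1) - 28 = -483*(10 + 8 - 2)/121 - 28 = -483/121*16 - 28 = -7728/121 - 28 = -11116/121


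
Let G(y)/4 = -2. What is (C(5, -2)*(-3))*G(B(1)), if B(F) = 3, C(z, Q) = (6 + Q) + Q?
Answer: 48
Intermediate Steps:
C(z, Q) = 6 + 2*Q
G(y) = -8 (G(y) = 4*(-2) = -8)
(C(5, -2)*(-3))*G(B(1)) = ((6 + 2*(-2))*(-3))*(-8) = ((6 - 4)*(-3))*(-8) = (2*(-3))*(-8) = -6*(-8) = 48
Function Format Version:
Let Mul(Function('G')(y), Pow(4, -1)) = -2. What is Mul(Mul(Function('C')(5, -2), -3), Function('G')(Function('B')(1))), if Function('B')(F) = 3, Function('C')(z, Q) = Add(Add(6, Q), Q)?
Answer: 48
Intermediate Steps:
Function('C')(z, Q) = Add(6, Mul(2, Q))
Function('G')(y) = -8 (Function('G')(y) = Mul(4, -2) = -8)
Mul(Mul(Function('C')(5, -2), -3), Function('G')(Function('B')(1))) = Mul(Mul(Add(6, Mul(2, -2)), -3), -8) = Mul(Mul(Add(6, -4), -3), -8) = Mul(Mul(2, -3), -8) = Mul(-6, -8) = 48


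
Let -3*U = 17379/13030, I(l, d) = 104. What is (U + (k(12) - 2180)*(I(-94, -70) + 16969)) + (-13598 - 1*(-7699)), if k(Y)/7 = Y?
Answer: -466355524003/13030 ≈ -3.5791e+7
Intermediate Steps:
k(Y) = 7*Y
U = -5793/13030 ≈ -0.44459
(U + (k(12) - 2180)*(I(-94, -70) + 16969)) + (-13598 - 1*(-7699)) = (-5793/13030 + (7*12 - 2180)*(104 + 16969)) + (-13598 - 1*(-7699)) = (-5793/13030 + (84 - 2180)*17073) + (-13598 + 7699) = (-5793/13030 - 2096*17073) - 5899 = (-5793/13030 - 35785008) - 5899 = -466278660033/13030 - 5899 = -466355524003/13030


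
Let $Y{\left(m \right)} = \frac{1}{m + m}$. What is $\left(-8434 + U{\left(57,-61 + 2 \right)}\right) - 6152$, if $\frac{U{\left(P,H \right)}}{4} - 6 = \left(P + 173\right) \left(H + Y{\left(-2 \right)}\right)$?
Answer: $-69072$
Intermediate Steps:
$Y{\left(m \right)} = \frac{1}{2 m}$
$U{\left(P,H \right)} = 24 + 4 \left(173 + P\right) \left(- \frac{1}{4} + H\right)$ ($U{\left(P,H \right)} = 24 + 4 \left(P + 173\right) \left(H + \frac{1}{2 \left(-2\right)}\right) = 24 + 4 \left(173 + P\right) \left(H + \frac{1}{2} \left(- \frac{1}{2}\right)\right) = 24 + 4 \left(173 + P\right) \left(H - \frac{1}{4}\right) = 24 + 4 \left(173 + P\right) \left(- \frac{1}{4} + H\right)$)
$\left(-8434 + U{\left(57,-61 + 2 \right)}\right) - 6152 = \left(-8434 + \left(-149 - 57 + 692 \left(-61 + 2\right) + 4 \left(-61 + 2\right) 57\right)\right) - 6152 = \left(-8434 + \left(-149 - 57 + 692 \left(-59\right) + 4 \left(-59\right) 57\right)\right) - 6152 = \left(-8434 - 54486\right) - 6152 = -62920 - 6152 = -69072$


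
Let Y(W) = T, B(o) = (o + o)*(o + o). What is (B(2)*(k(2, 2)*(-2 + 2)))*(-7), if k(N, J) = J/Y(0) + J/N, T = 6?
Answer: 0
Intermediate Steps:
B(o) = 4*o**2 (B(o) = (2*o)*(2*o) = 4*o**2)
Y(W) = 6
k(N, J) = J/6 + J/N
(B(2)*(k(2, 2)*(-2 + 2)))*(-7) = ((4*2**2)*(((1/6)*2 + 2/2)*(-2 + 2)))*(-7) = ((4*4)*((1/3 + 2*(1/2))*0))*(-7) = (16*((1/3 + 1)*0))*(-7) = (16*((4/3)*0))*(-7) = (16*0)*(-7) = 0*(-7) = 0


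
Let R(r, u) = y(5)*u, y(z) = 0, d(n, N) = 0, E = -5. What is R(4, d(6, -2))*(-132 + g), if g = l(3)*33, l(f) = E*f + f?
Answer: 0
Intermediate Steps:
l(f) = -4*f (l(f) = -5*f + f = -4*f)
R(r, u) = 0 (R(r, u) = 0*u = 0)
g = -396 (g = -4*3*33 = -12*33 = -396)
R(4, d(6, -2))*(-132 + g) = 0*(-132 - 396) = 0*(-528) = 0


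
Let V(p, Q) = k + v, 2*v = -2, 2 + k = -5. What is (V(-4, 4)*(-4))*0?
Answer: 0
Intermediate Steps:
k = -7 (k = -2 - 5 = -7)
v = -1 (v = (½)*(-2) = -1)
V(p, Q) = -8 (V(p, Q) = -7 - 1 = -8)
(V(-4, 4)*(-4))*0 = -8*(-4)*0 = 32*0 = 0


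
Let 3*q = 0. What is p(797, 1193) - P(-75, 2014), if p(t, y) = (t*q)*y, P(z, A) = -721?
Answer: 721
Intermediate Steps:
q = 0 (q = (⅓)*0 = 0)
p(t, y) = 0 (p(t, y) = (t*0)*y = 0*y = 0)
p(797, 1193) - P(-75, 2014) = 0 - 1*(-721) = 0 + 721 = 721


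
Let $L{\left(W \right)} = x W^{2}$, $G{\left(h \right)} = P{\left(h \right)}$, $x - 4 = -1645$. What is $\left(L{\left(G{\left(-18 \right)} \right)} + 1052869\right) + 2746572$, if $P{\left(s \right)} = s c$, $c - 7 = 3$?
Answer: $-49368959$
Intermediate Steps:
$c = 10$ ($c = 7 + 3 = 10$)
$P{\left(s \right)} = 10 s$ ($P{\left(s \right)} = s 10 = 10 s$)
$x = -1641$ ($x = 4 - 1645 = -1641$)
$G{\left(h \right)} = 10 h$
$L{\left(W \right)} = - 1641 W^{2}$
$\left(L{\left(G{\left(-18 \right)} \right)} + 1052869\right) + 2746572 = \left(- 1641 \left(10 \left(-18\right)\right)^{2} + 1052869\right) + 2746572 = \left(- 1641 \left(-180\right)^{2} + 1052869\right) + 2746572 = \left(\left(-1641\right) 32400 + 1052869\right) + 2746572 = \left(-53168400 + 1052869\right) + 2746572 = -52115531 + 2746572 = -49368959$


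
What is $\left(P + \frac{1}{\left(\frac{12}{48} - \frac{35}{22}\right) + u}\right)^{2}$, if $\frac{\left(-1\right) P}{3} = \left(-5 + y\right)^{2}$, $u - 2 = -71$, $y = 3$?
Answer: $\frac{1382649856}{9579025} \approx 144.34$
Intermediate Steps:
$u = -69$ ($u = 2 - 71 = -69$)
$P = -12$ ($P = - 3 \left(-5 + 3\right)^{2} = - 3 \left(-2\right)^{2} = \left(-3\right) 4 = -12$)
$\left(P + \frac{1}{\left(\frac{12}{48} - \frac{35}{22}\right) + u}\right)^{2} = \left(-12 + \frac{1}{\left(\frac{12}{48} - \frac{35}{22}\right) - 69}\right)^{2} = \left(-12 + \frac{1}{\left(12 \cdot \frac{1}{48} - \frac{35}{22}\right) - 69}\right)^{2} = \left(-12 + \frac{1}{\left(\frac{1}{4} - \frac{35}{22}\right) - 69}\right)^{2} = \left(-12 + \frac{1}{- \frac{59}{44} - 69}\right)^{2} = \left(-12 + \frac{1}{- \frac{3095}{44}}\right)^{2} = \left(-12 - \frac{44}{3095}\right)^{2} = \left(- \frac{37184}{3095}\right)^{2} = \frac{1382649856}{9579025}$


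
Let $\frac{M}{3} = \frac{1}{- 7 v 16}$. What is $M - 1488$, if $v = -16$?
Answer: $- \frac{2666493}{1792} \approx -1488.0$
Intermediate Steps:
$M = \frac{3}{1792}$ ($M = \frac{3}{\left(-7\right) \left(-16\right) 16} = \frac{3}{112 \cdot 16} = \frac{3}{1792} \approx 0.0016741$)
$M - 1488 = \frac{3}{1792} - 1488 = - \frac{2666493}{1792}$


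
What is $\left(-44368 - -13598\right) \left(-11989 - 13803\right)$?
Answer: $793619840$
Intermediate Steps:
$\left(-44368 - -13598\right) \left(-11989 - 13803\right) = \left(-44368 + \left(-10893 + 24491\right)\right) \left(-25792\right) = \left(-44368 + 13598\right) \left(-25792\right) = \left(-30770\right) \left(-25792\right) = 793619840$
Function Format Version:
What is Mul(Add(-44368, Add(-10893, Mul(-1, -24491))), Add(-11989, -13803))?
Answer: 793619840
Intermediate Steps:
Mul(Add(-44368, Add(-10893, Mul(-1, -24491))), Add(-11989, -13803)) = Mul(Add(-44368, Add(-10893, 24491)), -25792) = Mul(Add(-44368, 13598), -25792) = Mul(-30770, -25792) = 793619840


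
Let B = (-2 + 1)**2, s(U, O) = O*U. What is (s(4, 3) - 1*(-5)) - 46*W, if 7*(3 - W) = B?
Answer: -801/7 ≈ -114.43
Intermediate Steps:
B = 1 (B = (-1)**2 = 1)
W = 20/7 (W = 3 - 1/7*1 = 3 - 1/7 = 20/7 ≈ 2.8571)
(s(4, 3) - 1*(-5)) - 46*W = (3*4 - 1*(-5)) - 46*20/7 = (12 + 5) - 920/7 = 17 - 920/7 = -801/7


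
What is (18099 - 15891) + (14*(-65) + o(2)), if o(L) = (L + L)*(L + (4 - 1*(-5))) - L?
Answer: 1340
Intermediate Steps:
o(L) = -L + 2*L*(9 + L) (o(L) = (2*L)*(L + (4 + 5)) - L = (2*L)*(L + 9) - L = (2*L)*(9 + L) - L = 2*L*(9 + L) - L = -L + 2*L*(9 + L))
(18099 - 15891) + (14*(-65) + o(2)) = (18099 - 15891) + (14*(-65) + 2*(17 + 2*2)) = 2208 + (-910 + 2*(17 + 4)) = 2208 + (-910 + 2*21) = 2208 + (-910 + 42) = 2208 - 868 = 1340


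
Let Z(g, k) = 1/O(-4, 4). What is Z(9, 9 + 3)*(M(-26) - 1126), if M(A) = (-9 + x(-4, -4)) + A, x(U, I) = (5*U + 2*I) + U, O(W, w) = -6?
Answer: 1193/6 ≈ 198.83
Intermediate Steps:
Z(g, k) = -⅙ (Z(g, k) = 1/(-6) = -⅙)
x(U, I) = 2*I + 6*U (x(U, I) = (2*I + 5*U) + U = 2*I + 6*U)
M(A) = -41 + A (M(A) = (-9 + (2*(-4) + 6*(-4))) + A = (-9 + (-8 - 24)) + A = (-9 - 32) + A = -41 + A)
Z(9, 9 + 3)*(M(-26) - 1126) = -((-41 - 26) - 1126)/6 = -(-67 - 1126)/6 = -⅙*(-1193) = 1193/6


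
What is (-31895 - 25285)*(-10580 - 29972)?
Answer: 2318763360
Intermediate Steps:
(-31895 - 25285)*(-10580 - 29972) = -57180*(-40552) = 2318763360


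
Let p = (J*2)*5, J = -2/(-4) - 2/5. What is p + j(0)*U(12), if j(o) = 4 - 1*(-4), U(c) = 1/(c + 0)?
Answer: 5/3 ≈ 1.6667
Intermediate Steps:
U(c) = 1/c
j(o) = 8 (j(o) = 4 + 4 = 8)
J = ⅒ (J = -2*(-¼) - 2*⅕ = ½ - ⅖ = ⅒ ≈ 0.10000)
p = 1 (p = ((⅒)*2)*5 = (⅕)*5 = 1)
p + j(0)*U(12) = 1 + 8/12 = 1 + 8*(1/12) = 1 + ⅔ = 5/3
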